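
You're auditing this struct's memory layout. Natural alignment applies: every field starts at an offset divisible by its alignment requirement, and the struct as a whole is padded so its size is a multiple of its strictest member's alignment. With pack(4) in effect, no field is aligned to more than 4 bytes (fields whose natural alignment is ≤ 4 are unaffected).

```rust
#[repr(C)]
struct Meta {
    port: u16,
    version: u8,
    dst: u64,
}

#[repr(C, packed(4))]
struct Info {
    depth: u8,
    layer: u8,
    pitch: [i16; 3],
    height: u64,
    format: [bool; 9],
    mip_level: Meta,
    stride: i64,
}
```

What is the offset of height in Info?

Meta: port at 0 (size 2, align 2) → ends 2; version at 2 (size 1, align 1) → ends 3; pad 5 to align 8 for dst; dst at 8 (size 8, align 8) → ends 16; total 16 bytes, alignment 8
depth at 0 (size 1, align 1) → ends 1
layer at 1 (size 1, align 1) → ends 2
pitch at 2 (size 6, align 2) → ends 8
height at 8 (size 8, align 4) → ends 16

8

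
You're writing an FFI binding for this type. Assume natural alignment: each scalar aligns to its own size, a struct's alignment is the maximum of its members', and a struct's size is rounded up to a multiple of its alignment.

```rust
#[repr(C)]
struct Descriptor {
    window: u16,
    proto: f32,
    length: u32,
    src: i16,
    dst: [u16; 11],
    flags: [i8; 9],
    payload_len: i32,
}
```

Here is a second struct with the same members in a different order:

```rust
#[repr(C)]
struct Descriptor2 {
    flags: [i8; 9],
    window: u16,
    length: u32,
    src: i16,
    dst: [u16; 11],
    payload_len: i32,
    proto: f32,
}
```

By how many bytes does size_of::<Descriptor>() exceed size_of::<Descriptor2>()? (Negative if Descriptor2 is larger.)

4

@0: window [2B, align 2] → 2
+2 pad (align 4)
@4: proto [4B, align 4] → 8
@8: length [4B, align 4] → 12
@12: src [2B, align 2] → 14
@14: dst [22B, align 2] → 36
@36: flags [9B, align 1] → 45
+3 pad (align 4)
@48: payload_len [4B, align 4] → 52
size 52, align 4
— Descriptor2 —
@0: flags [9B, align 1] → 9
+1 pad (align 2)
@10: window [2B, align 2] → 12
@12: length [4B, align 4] → 16
@16: src [2B, align 2] → 18
@18: dst [22B, align 2] → 40
@40: payload_len [4B, align 4] → 44
@44: proto [4B, align 4] → 48
size 48, align 4
52 − 48 = 4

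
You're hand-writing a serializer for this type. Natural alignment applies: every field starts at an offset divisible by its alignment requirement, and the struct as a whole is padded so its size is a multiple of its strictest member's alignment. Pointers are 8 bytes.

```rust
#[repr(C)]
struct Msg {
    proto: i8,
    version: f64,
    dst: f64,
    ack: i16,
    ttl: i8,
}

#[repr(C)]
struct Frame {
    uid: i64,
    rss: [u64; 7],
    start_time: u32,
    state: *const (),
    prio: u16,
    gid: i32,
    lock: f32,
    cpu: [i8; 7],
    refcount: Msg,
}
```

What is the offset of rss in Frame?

8

Msg: 0..1  proto  (1B, 1-aligned); 1..8  -- padding (7B); 8..16  version  (8B, 8-aligned); 16..24  dst  (8B, 8-aligned); 24..26  ack  (2B, 2-aligned); 26..27  ttl  (1B, 1-aligned); 27..32  -- tail padding (5B); sizeof = 32, alignof = 8
0..8  uid  (8B, 8-aligned)
8..64  rss  (56B, 8-aligned)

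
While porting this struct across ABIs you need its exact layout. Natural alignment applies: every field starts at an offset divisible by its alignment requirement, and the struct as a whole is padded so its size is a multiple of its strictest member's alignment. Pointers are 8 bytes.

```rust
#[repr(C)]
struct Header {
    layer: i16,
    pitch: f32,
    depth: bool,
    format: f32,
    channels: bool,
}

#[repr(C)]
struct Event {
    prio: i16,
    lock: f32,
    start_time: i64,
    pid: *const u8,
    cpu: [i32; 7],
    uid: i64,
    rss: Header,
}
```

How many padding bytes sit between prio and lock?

Header: layer at 0 (size 2, align 2) → ends 2; pad 2 to align 4 for pitch; pitch at 4 (size 4, align 4) → ends 8; depth at 8 (size 1, align 1) → ends 9; pad 3 to align 4 for format; format at 12 (size 4, align 4) → ends 16; channels at 16 (size 1, align 1) → ends 17; tail pad 3 to reach multiple of 4; total 20 bytes, alignment 4
prio at 0 (size 2, align 2) → ends 2
pad 2 to align 4 for lock
lock at 4 (size 4, align 4) → ends 8

2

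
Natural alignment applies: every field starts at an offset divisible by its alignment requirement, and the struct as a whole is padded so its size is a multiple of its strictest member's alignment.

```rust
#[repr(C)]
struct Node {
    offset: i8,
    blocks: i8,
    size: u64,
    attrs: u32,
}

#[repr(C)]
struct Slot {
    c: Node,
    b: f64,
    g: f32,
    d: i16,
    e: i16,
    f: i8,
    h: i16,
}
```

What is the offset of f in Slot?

40

Node: offset at 0 (size 1, align 1) → ends 1; blocks at 1 (size 1, align 1) → ends 2; pad 6 to align 8 for size; size at 8 (size 8, align 8) → ends 16; attrs at 16 (size 4, align 4) → ends 20; tail pad 4 to reach multiple of 8; total 24 bytes, alignment 8
c at 0 (size 24, align 8) → ends 24
b at 24 (size 8, align 8) → ends 32
g at 32 (size 4, align 4) → ends 36
d at 36 (size 2, align 2) → ends 38
e at 38 (size 2, align 2) → ends 40
f at 40 (size 1, align 1) → ends 41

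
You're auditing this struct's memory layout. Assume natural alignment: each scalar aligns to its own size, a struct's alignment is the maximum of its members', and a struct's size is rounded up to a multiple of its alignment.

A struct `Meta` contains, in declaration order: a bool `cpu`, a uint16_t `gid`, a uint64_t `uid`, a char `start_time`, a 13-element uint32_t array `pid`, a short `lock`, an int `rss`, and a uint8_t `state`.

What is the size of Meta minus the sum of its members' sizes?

17

cpu at 0 (size 1, align 1) → ends 1
pad 1 to align 2 for gid
gid at 2 (size 2, align 2) → ends 4
pad 4 to align 8 for uid
uid at 8 (size 8, align 8) → ends 16
start_time at 16 (size 1, align 1) → ends 17
pad 3 to align 4 for pid
pid at 20 (size 52, align 4) → ends 72
lock at 72 (size 2, align 2) → ends 74
pad 2 to align 4 for rss
rss at 76 (size 4, align 4) → ends 80
state at 80 (size 1, align 1) → ends 81
tail pad 7 to reach multiple of 8
total 88 bytes, alignment 8
data bytes 71, size 88 → padding 17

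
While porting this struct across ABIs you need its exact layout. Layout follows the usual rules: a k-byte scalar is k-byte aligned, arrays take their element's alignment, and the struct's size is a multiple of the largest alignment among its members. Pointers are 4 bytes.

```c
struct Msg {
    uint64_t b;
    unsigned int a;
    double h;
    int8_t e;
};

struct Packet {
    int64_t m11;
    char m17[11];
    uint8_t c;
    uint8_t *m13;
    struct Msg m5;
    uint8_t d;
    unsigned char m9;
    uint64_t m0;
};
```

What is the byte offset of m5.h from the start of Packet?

Msg: 0..8  b  (8B, 8-aligned); 8..12  a  (4B, 4-aligned); 12..16  -- padding (4B); 16..24  h  (8B, 8-aligned); 24..25  e  (1B, 1-aligned); 25..32  -- tail padding (7B); sizeof = 32, alignof = 8
0..8  m11  (8B, 8-aligned)
8..19  m17  (11B, 1-aligned)
19..20  c  (1B, 1-aligned)
20..24  m13  (4B, 4-aligned)
24..56  m5  (32B, 8-aligned)
within Msg: h at 16
24 + 16 = 40

40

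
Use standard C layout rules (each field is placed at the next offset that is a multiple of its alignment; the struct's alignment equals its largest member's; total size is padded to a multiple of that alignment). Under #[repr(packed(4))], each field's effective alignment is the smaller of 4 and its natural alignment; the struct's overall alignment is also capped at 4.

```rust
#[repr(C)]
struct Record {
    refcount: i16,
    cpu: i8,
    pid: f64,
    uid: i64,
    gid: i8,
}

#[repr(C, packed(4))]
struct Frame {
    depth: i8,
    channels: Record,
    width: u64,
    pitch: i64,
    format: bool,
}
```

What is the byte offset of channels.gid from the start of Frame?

28

Record: @0: refcount [2B, align 2] → 2; @2: cpu [1B, align 1] → 3; +5 pad (align 8); @8: pid [8B, align 8] → 16; @16: uid [8B, align 8] → 24; @24: gid [1B, align 1] → 25; +7 tail pad (align 8); size 32, align 8
@0: depth [1B, align 1] → 1
+3 pad (align 4)
@4: channels [32B, align 4] → 36
within Record: gid at 24
4 + 24 = 28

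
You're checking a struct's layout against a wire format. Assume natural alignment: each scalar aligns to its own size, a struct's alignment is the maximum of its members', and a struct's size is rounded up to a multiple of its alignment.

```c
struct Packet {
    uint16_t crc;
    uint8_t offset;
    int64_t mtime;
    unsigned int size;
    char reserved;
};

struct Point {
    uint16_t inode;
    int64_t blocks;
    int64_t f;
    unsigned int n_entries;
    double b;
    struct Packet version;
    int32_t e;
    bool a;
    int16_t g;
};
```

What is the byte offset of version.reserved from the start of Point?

60

Packet: crc at 0 (size 2, align 2) → ends 2; offset at 2 (size 1, align 1) → ends 3; pad 5 to align 8 for mtime; mtime at 8 (size 8, align 8) → ends 16; size at 16 (size 4, align 4) → ends 20; reserved at 20 (size 1, align 1) → ends 21; tail pad 3 to reach multiple of 8; total 24 bytes, alignment 8
inode at 0 (size 2, align 2) → ends 2
pad 6 to align 8 for blocks
blocks at 8 (size 8, align 8) → ends 16
f at 16 (size 8, align 8) → ends 24
n_entries at 24 (size 4, align 4) → ends 28
pad 4 to align 8 for b
b at 32 (size 8, align 8) → ends 40
version at 40 (size 24, align 8) → ends 64
within Packet: reserved at 20
40 + 20 = 60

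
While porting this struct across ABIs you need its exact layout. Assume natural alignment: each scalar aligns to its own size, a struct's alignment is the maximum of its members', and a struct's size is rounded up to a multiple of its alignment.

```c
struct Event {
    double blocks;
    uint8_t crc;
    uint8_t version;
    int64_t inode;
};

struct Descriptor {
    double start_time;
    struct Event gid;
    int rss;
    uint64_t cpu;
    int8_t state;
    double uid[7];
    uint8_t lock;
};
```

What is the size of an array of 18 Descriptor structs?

2160

Event: @0: blocks [8B, align 8] → 8; @8: crc [1B, align 1] → 9; @9: version [1B, align 1] → 10; +6 pad (align 8); @16: inode [8B, align 8] → 24; size 24, align 8
@0: start_time [8B, align 8] → 8
@8: gid [24B, align 8] → 32
@32: rss [4B, align 4] → 36
+4 pad (align 8)
@40: cpu [8B, align 8] → 48
@48: state [1B, align 1] → 49
+7 pad (align 8)
@56: uid [56B, align 8] → 112
@112: lock [1B, align 1] → 113
+7 tail pad (align 8)
size 120, align 8
array of 18: 18 × 120 = 2160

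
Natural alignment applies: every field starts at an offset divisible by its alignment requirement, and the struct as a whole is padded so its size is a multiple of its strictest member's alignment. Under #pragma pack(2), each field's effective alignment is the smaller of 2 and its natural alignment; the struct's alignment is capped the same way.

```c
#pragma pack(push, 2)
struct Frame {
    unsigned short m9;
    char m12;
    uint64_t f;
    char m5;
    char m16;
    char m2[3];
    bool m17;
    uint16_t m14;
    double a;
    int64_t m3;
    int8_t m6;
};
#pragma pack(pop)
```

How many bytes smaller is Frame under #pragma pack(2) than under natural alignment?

10

natural layout:
  m9 at 0 (size 2, align 2) → ends 2
  m12 at 2 (size 1, align 1) → ends 3
  pad 5 to align 8 for f
  f at 8 (size 8, align 8) → ends 16
  m5 at 16 (size 1, align 1) → ends 17
  m16 at 17 (size 1, align 1) → ends 18
  m2 at 18 (size 3, align 1) → ends 21
  m17 at 21 (size 1, align 1) → ends 22
  m14 at 22 (size 2, align 2) → ends 24
  a at 24 (size 8, align 8) → ends 32
  m3 at 32 (size 8, align 8) → ends 40
  m6 at 40 (size 1, align 1) → ends 41
  tail pad 7 to reach multiple of 8
  total 48 bytes, alignment 8
packed(2) layout:
  m9 at 0 (size 2, align 2) → ends 2
  m12 at 2 (size 1, align 1) → ends 3
  pad 1 to align 2 for f
  f at 4 (size 8, align 2) → ends 12
  m5 at 12 (size 1, align 1) → ends 13
  m16 at 13 (size 1, align 1) → ends 14
  m2 at 14 (size 3, align 1) → ends 17
  m17 at 17 (size 1, align 1) → ends 18
  m14 at 18 (size 2, align 2) → ends 20
  a at 20 (size 8, align 2) → ends 28
  m3 at 28 (size 8, align 2) → ends 36
  m6 at 36 (size 1, align 1) → ends 37
  tail pad 1 to reach multiple of 2
  total 38 bytes, alignment 2
48 − 38 = 10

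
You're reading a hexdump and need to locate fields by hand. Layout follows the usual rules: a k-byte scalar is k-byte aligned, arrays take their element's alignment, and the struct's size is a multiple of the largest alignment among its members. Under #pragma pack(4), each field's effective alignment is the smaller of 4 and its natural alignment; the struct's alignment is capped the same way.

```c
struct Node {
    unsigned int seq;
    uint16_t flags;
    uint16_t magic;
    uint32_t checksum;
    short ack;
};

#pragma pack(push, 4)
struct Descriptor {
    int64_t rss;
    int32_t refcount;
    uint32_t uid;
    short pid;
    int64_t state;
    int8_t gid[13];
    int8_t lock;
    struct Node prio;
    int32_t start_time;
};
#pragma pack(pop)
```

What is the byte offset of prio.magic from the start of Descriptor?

50

Node: 0..4  seq  (4B, 4-aligned); 4..6  flags  (2B, 2-aligned); 6..8  magic  (2B, 2-aligned); 8..12  checksum  (4B, 4-aligned); 12..14  ack  (2B, 2-aligned); 14..16  -- tail padding (2B); sizeof = 16, alignof = 4
0..8  rss  (8B, 4-aligned)
8..12  refcount  (4B, 4-aligned)
12..16  uid  (4B, 4-aligned)
16..18  pid  (2B, 2-aligned)
18..20  -- padding (2B)
20..28  state  (8B, 4-aligned)
28..41  gid  (13B, 1-aligned)
41..42  lock  (1B, 1-aligned)
42..44  -- padding (2B)
44..60  prio  (16B, 4-aligned)
within Node: magic at 6
44 + 6 = 50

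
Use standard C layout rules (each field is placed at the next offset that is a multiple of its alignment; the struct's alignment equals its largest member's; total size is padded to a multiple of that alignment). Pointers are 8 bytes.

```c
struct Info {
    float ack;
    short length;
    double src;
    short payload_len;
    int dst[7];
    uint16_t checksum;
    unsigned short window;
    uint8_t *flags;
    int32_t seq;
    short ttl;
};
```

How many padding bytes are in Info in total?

10

@0: ack [4B, align 4] → 4
@4: length [2B, align 2] → 6
+2 pad (align 8)
@8: src [8B, align 8] → 16
@16: payload_len [2B, align 2] → 18
+2 pad (align 4)
@20: dst [28B, align 4] → 48
@48: checksum [2B, align 2] → 50
@50: window [2B, align 2] → 52
+4 pad (align 8)
@56: flags [8B, align 8] → 64
@64: seq [4B, align 4] → 68
@68: ttl [2B, align 2] → 70
+2 tail pad (align 8)
size 72, align 8
data bytes 62, size 72 → padding 10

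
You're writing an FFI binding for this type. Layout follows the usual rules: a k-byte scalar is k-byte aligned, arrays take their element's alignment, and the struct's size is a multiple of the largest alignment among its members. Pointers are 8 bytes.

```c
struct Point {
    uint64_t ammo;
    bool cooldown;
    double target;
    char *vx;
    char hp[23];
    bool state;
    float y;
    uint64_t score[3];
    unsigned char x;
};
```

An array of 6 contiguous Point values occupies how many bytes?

576

ammo at 0 (size 8, align 8) → ends 8
cooldown at 8 (size 1, align 1) → ends 9
pad 7 to align 8 for target
target at 16 (size 8, align 8) → ends 24
vx at 24 (size 8, align 8) → ends 32
hp at 32 (size 23, align 1) → ends 55
state at 55 (size 1, align 1) → ends 56
y at 56 (size 4, align 4) → ends 60
pad 4 to align 8 for score
score at 64 (size 24, align 8) → ends 88
x at 88 (size 1, align 1) → ends 89
tail pad 7 to reach multiple of 8
total 96 bytes, alignment 8
array of 6: 6 × 96 = 576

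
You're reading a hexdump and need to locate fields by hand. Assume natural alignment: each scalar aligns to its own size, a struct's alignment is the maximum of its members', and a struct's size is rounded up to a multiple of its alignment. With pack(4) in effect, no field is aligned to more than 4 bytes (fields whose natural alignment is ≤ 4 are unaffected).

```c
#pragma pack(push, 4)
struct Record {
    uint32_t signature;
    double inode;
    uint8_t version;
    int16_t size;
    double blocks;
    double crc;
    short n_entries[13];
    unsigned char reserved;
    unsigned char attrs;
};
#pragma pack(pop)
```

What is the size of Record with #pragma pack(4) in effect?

@0: signature [4B, align 4] → 4
@4: inode [8B, align 4] → 12
@12: version [1B, align 1] → 13
+1 pad (align 2)
@14: size [2B, align 2] → 16
@16: blocks [8B, align 4] → 24
@24: crc [8B, align 4] → 32
@32: n_entries [26B, align 2] → 58
@58: reserved [1B, align 1] → 59
@59: attrs [1B, align 1] → 60
size 60, align 4

60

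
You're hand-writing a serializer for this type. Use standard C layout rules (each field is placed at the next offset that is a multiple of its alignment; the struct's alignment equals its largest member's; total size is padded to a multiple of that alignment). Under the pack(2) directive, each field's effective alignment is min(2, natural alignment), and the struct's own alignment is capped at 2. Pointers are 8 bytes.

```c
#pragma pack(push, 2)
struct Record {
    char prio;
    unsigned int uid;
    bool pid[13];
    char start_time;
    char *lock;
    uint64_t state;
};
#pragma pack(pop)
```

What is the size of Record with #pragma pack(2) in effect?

0..1  prio  (1B, 1-aligned)
1..2  -- padding (1B)
2..6  uid  (4B, 2-aligned)
6..19  pid  (13B, 1-aligned)
19..20  start_time  (1B, 1-aligned)
20..28  lock  (8B, 2-aligned)
28..36  state  (8B, 2-aligned)
sizeof = 36, alignof = 2

36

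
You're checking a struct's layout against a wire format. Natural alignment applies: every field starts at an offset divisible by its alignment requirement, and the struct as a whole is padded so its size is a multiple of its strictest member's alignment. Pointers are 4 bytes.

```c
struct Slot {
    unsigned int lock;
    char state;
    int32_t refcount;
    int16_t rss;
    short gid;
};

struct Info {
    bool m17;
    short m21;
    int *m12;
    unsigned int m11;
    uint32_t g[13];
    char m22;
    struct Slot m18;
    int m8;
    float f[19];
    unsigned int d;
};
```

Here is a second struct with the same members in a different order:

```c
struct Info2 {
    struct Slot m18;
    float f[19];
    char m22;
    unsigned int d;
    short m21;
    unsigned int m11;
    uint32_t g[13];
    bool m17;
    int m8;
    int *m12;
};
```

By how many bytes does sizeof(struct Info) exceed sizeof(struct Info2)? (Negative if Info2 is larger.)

Slot: 0..4  lock  (4B, 4-aligned); 4..5  state  (1B, 1-aligned); 5..8  -- padding (3B); 8..12  refcount  (4B, 4-aligned); 12..14  rss  (2B, 2-aligned); 14..16  gid  (2B, 2-aligned); sizeof = 16, alignof = 4
0..1  m17  (1B, 1-aligned)
1..2  -- padding (1B)
2..4  m21  (2B, 2-aligned)
4..8  m12  (4B, 4-aligned)
8..12  m11  (4B, 4-aligned)
12..64  g  (52B, 4-aligned)
64..65  m22  (1B, 1-aligned)
65..68  -- padding (3B)
68..84  m18  (16B, 4-aligned)
84..88  m8  (4B, 4-aligned)
88..164  f  (76B, 4-aligned)
164..168  d  (4B, 4-aligned)
sizeof = 168, alignof = 4
— Info2 —
0..16  m18  (16B, 4-aligned)
16..92  f  (76B, 4-aligned)
92..93  m22  (1B, 1-aligned)
93..96  -- padding (3B)
96..100  d  (4B, 4-aligned)
100..102  m21  (2B, 2-aligned)
102..104  -- padding (2B)
104..108  m11  (4B, 4-aligned)
108..160  g  (52B, 4-aligned)
160..161  m17  (1B, 1-aligned)
161..164  -- padding (3B)
164..168  m8  (4B, 4-aligned)
168..172  m12  (4B, 4-aligned)
sizeof = 172, alignof = 4
168 − 172 = -4

-4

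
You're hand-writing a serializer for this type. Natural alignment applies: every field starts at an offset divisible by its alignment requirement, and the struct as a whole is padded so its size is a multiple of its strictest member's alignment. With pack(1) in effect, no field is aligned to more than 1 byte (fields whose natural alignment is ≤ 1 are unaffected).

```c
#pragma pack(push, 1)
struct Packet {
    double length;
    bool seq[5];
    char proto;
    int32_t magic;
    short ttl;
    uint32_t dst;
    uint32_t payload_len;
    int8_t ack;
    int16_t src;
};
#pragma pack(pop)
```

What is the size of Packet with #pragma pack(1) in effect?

31

length at 0 (size 8, align 1) → ends 8
seq at 8 (size 5, align 1) → ends 13
proto at 13 (size 1, align 1) → ends 14
magic at 14 (size 4, align 1) → ends 18
ttl at 18 (size 2, align 1) → ends 20
dst at 20 (size 4, align 1) → ends 24
payload_len at 24 (size 4, align 1) → ends 28
ack at 28 (size 1, align 1) → ends 29
src at 29 (size 2, align 1) → ends 31
total 31 bytes, alignment 1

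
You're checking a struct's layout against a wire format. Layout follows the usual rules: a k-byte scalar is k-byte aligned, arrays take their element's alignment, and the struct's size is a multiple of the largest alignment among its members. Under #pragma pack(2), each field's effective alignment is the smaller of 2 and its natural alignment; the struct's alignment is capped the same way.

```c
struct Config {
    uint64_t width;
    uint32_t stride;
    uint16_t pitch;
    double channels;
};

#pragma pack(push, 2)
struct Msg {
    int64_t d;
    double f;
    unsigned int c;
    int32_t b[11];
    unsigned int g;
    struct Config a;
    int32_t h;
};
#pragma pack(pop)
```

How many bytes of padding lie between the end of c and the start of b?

0

Config: width at 0 (size 8, align 8) → ends 8; stride at 8 (size 4, align 4) → ends 12; pitch at 12 (size 2, align 2) → ends 14; pad 2 to align 8 for channels; channels at 16 (size 8, align 8) → ends 24; total 24 bytes, alignment 8
d at 0 (size 8, align 2) → ends 8
f at 8 (size 8, align 2) → ends 16
c at 16 (size 4, align 2) → ends 20
b at 20 (size 44, align 2) → ends 64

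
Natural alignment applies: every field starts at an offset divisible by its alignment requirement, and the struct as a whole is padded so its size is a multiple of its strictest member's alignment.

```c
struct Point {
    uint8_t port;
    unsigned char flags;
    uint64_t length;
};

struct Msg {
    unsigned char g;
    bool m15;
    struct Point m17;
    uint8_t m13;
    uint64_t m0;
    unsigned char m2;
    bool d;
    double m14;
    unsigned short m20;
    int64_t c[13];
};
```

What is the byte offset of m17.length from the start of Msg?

16

Point: 0..1  port  (1B, 1-aligned); 1..2  flags  (1B, 1-aligned); 2..8  -- padding (6B); 8..16  length  (8B, 8-aligned); sizeof = 16, alignof = 8
0..1  g  (1B, 1-aligned)
1..2  m15  (1B, 1-aligned)
2..8  -- padding (6B)
8..24  m17  (16B, 8-aligned)
within Point: length at 8
8 + 8 = 16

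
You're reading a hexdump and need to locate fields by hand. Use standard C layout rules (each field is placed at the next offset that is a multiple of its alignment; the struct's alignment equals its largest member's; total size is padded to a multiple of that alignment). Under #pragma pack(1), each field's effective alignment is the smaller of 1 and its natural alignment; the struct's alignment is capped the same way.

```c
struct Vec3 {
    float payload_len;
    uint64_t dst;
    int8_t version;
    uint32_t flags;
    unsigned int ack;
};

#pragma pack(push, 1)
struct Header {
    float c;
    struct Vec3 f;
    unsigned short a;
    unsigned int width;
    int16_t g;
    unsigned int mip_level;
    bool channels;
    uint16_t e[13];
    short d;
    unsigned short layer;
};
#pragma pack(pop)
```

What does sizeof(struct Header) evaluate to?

Vec3: @0: payload_len [4B, align 4] → 4; +4 pad (align 8); @8: dst [8B, align 8] → 16; @16: version [1B, align 1] → 17; +3 pad (align 4); @20: flags [4B, align 4] → 24; @24: ack [4B, align 4] → 28; +4 tail pad (align 8); size 32, align 8
@0: c [4B, align 1] → 4
@4: f [32B, align 1] → 36
@36: a [2B, align 1] → 38
@38: width [4B, align 1] → 42
@42: g [2B, align 1] → 44
@44: mip_level [4B, align 1] → 48
@48: channels [1B, align 1] → 49
@49: e [26B, align 1] → 75
@75: d [2B, align 1] → 77
@77: layer [2B, align 1] → 79
size 79, align 1

79 bytes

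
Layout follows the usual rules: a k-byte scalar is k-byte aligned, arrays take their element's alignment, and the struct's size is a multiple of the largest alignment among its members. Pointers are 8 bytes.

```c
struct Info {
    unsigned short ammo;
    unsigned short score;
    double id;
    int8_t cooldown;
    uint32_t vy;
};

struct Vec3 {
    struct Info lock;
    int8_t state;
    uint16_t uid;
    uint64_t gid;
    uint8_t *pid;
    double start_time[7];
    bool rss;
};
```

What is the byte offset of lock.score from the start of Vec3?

2

Info: 0..2  ammo  (2B, 2-aligned); 2..4  score  (2B, 2-aligned); 4..8  -- padding (4B); 8..16  id  (8B, 8-aligned); 16..17  cooldown  (1B, 1-aligned); 17..20  -- padding (3B); 20..24  vy  (4B, 4-aligned); sizeof = 24, alignof = 8
0..24  lock  (24B, 8-aligned)
within Info: score at 2
0 + 2 = 2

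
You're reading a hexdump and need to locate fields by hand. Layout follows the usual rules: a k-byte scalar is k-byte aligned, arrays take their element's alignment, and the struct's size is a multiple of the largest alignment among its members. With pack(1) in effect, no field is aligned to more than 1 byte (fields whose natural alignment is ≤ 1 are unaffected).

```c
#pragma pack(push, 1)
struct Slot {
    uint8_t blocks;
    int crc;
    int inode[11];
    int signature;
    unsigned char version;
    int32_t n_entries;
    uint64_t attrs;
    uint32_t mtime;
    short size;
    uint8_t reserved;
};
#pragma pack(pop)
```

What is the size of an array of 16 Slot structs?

1168

blocks at 0 (size 1, align 1) → ends 1
crc at 1 (size 4, align 1) → ends 5
inode at 5 (size 44, align 1) → ends 49
signature at 49 (size 4, align 1) → ends 53
version at 53 (size 1, align 1) → ends 54
n_entries at 54 (size 4, align 1) → ends 58
attrs at 58 (size 8, align 1) → ends 66
mtime at 66 (size 4, align 1) → ends 70
size at 70 (size 2, align 1) → ends 72
reserved at 72 (size 1, align 1) → ends 73
total 73 bytes, alignment 1
array of 16: 16 × 73 = 1168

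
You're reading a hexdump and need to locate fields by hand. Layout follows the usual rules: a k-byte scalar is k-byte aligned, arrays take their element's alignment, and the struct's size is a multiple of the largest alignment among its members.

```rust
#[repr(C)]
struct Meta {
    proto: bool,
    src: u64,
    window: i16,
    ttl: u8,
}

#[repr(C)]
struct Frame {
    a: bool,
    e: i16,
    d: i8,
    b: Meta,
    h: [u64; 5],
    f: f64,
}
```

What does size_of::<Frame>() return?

80 bytes

Meta: @0: proto [1B, align 1] → 1; +7 pad (align 8); @8: src [8B, align 8] → 16; @16: window [2B, align 2] → 18; @18: ttl [1B, align 1] → 19; +5 tail pad (align 8); size 24, align 8
@0: a [1B, align 1] → 1
+1 pad (align 2)
@2: e [2B, align 2] → 4
@4: d [1B, align 1] → 5
+3 pad (align 8)
@8: b [24B, align 8] → 32
@32: h [40B, align 8] → 72
@72: f [8B, align 8] → 80
size 80, align 8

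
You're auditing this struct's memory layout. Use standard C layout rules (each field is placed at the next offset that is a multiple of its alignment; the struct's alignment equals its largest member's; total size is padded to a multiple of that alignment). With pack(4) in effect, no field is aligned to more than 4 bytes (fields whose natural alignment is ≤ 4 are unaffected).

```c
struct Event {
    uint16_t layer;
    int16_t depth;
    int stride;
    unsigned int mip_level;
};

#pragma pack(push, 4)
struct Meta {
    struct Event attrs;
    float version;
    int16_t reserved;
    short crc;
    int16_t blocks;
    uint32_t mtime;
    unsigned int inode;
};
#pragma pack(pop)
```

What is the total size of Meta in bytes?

32

Event: 0..2  layer  (2B, 2-aligned); 2..4  depth  (2B, 2-aligned); 4..8  stride  (4B, 4-aligned); 8..12  mip_level  (4B, 4-aligned); sizeof = 12, alignof = 4
0..12  attrs  (12B, 4-aligned)
12..16  version  (4B, 4-aligned)
16..18  reserved  (2B, 2-aligned)
18..20  crc  (2B, 2-aligned)
20..22  blocks  (2B, 2-aligned)
22..24  -- padding (2B)
24..28  mtime  (4B, 4-aligned)
28..32  inode  (4B, 4-aligned)
sizeof = 32, alignof = 4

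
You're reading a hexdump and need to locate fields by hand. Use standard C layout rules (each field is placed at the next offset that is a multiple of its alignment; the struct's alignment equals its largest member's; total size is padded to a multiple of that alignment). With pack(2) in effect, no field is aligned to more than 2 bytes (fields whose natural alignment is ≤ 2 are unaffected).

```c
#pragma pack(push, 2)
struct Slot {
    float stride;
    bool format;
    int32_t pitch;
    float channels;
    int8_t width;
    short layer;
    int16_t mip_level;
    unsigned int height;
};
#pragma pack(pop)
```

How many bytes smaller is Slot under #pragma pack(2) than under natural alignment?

4

natural layout:
  0..4  stride  (4B, 4-aligned)
  4..5  format  (1B, 1-aligned)
  5..8  -- padding (3B)
  8..12  pitch  (4B, 4-aligned)
  12..16  channels  (4B, 4-aligned)
  16..17  width  (1B, 1-aligned)
  17..18  -- padding (1B)
  18..20  layer  (2B, 2-aligned)
  20..22  mip_level  (2B, 2-aligned)
  22..24  -- padding (2B)
  24..28  height  (4B, 4-aligned)
  sizeof = 28, alignof = 4
packed(2) layout:
  0..4  stride  (4B, 2-aligned)
  4..5  format  (1B, 1-aligned)
  5..6  -- padding (1B)
  6..10  pitch  (4B, 2-aligned)
  10..14  channels  (4B, 2-aligned)
  14..15  width  (1B, 1-aligned)
  15..16  -- padding (1B)
  16..18  layer  (2B, 2-aligned)
  18..20  mip_level  (2B, 2-aligned)
  20..24  height  (4B, 2-aligned)
  sizeof = 24, alignof = 2
28 − 24 = 4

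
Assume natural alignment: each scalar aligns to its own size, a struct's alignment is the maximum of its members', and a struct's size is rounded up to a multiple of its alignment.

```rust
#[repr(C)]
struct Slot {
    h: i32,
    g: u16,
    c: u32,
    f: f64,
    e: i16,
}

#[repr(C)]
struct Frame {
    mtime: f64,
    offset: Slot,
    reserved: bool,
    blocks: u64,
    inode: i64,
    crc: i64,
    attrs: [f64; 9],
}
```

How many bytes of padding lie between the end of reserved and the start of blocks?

7

Slot: @0: h [4B, align 4] → 4; @4: g [2B, align 2] → 6; +2 pad (align 4); @8: c [4B, align 4] → 12; +4 pad (align 8); @16: f [8B, align 8] → 24; @24: e [2B, align 2] → 26; +6 tail pad (align 8); size 32, align 8
@0: mtime [8B, align 8] → 8
@8: offset [32B, align 8] → 40
@40: reserved [1B, align 1] → 41
+7 pad (align 8)
@48: blocks [8B, align 8] → 56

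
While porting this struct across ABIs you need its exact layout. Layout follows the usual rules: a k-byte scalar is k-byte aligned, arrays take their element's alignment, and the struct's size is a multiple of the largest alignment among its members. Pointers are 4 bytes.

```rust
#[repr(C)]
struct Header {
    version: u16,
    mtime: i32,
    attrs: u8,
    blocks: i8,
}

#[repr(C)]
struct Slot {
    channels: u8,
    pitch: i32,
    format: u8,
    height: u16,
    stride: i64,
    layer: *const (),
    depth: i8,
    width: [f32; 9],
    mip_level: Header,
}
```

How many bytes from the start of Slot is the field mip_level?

68

Header: version at 0 (size 2, align 2) → ends 2; pad 2 to align 4 for mtime; mtime at 4 (size 4, align 4) → ends 8; attrs at 8 (size 1, align 1) → ends 9; blocks at 9 (size 1, align 1) → ends 10; tail pad 2 to reach multiple of 4; total 12 bytes, alignment 4
channels at 0 (size 1, align 1) → ends 1
pad 3 to align 4 for pitch
pitch at 4 (size 4, align 4) → ends 8
format at 8 (size 1, align 1) → ends 9
pad 1 to align 2 for height
height at 10 (size 2, align 2) → ends 12
pad 4 to align 8 for stride
stride at 16 (size 8, align 8) → ends 24
layer at 24 (size 4, align 4) → ends 28
depth at 28 (size 1, align 1) → ends 29
pad 3 to align 4 for width
width at 32 (size 36, align 4) → ends 68
mip_level at 68 (size 12, align 4) → ends 80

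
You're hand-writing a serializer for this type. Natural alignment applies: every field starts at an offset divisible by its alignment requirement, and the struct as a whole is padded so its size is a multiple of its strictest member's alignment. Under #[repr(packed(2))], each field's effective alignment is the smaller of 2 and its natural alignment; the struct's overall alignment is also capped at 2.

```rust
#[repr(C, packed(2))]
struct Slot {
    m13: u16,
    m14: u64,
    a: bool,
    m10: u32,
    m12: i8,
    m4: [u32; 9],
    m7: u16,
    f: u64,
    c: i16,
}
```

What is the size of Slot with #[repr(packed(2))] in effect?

66

0..2  m13  (2B, 2-aligned)
2..10  m14  (8B, 2-aligned)
10..11  a  (1B, 1-aligned)
11..12  -- padding (1B)
12..16  m10  (4B, 2-aligned)
16..17  m12  (1B, 1-aligned)
17..18  -- padding (1B)
18..54  m4  (36B, 2-aligned)
54..56  m7  (2B, 2-aligned)
56..64  f  (8B, 2-aligned)
64..66  c  (2B, 2-aligned)
sizeof = 66, alignof = 2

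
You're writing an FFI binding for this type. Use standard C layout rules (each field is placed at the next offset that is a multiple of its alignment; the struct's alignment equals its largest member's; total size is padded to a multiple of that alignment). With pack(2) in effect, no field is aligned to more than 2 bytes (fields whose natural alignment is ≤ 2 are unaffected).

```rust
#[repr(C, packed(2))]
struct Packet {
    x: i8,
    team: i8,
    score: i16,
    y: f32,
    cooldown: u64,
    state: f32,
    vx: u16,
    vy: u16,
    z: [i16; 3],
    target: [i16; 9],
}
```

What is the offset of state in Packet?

16

0..1  x  (1B, 1-aligned)
1..2  team  (1B, 1-aligned)
2..4  score  (2B, 2-aligned)
4..8  y  (4B, 2-aligned)
8..16  cooldown  (8B, 2-aligned)
16..20  state  (4B, 2-aligned)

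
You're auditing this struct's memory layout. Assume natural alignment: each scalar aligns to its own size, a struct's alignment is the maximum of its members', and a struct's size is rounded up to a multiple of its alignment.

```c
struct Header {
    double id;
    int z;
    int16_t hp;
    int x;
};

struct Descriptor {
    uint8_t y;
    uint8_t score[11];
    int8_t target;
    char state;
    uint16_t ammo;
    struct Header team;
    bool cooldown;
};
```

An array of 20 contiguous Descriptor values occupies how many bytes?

960

Header: @0: id [8B, align 8] → 8; @8: z [4B, align 4] → 12; @12: hp [2B, align 2] → 14; +2 pad (align 4); @16: x [4B, align 4] → 20; +4 tail pad (align 8); size 24, align 8
@0: y [1B, align 1] → 1
@1: score [11B, align 1] → 12
@12: target [1B, align 1] → 13
@13: state [1B, align 1] → 14
@14: ammo [2B, align 2] → 16
@16: team [24B, align 8] → 40
@40: cooldown [1B, align 1] → 41
+7 tail pad (align 8)
size 48, align 8
array of 20: 20 × 48 = 960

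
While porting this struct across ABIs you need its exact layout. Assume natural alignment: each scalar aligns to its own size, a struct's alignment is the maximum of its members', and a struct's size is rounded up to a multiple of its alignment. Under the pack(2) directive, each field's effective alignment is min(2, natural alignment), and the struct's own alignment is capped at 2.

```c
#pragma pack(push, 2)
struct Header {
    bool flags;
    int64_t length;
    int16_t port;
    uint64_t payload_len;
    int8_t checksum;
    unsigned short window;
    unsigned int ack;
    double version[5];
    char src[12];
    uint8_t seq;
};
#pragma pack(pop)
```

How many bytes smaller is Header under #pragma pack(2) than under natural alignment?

natural layout:
  flags at 0 (size 1, align 1) → ends 1
  pad 7 to align 8 for length
  length at 8 (size 8, align 8) → ends 16
  port at 16 (size 2, align 2) → ends 18
  pad 6 to align 8 for payload_len
  payload_len at 24 (size 8, align 8) → ends 32
  checksum at 32 (size 1, align 1) → ends 33
  pad 1 to align 2 for window
  window at 34 (size 2, align 2) → ends 36
  ack at 36 (size 4, align 4) → ends 40
  version at 40 (size 40, align 8) → ends 80
  src at 80 (size 12, align 1) → ends 92
  seq at 92 (size 1, align 1) → ends 93
  tail pad 3 to reach multiple of 8
  total 96 bytes, alignment 8
packed(2) layout:
  flags at 0 (size 1, align 1) → ends 1
  pad 1 to align 2 for length
  length at 2 (size 8, align 2) → ends 10
  port at 10 (size 2, align 2) → ends 12
  payload_len at 12 (size 8, align 2) → ends 20
  checksum at 20 (size 1, align 1) → ends 21
  pad 1 to align 2 for window
  window at 22 (size 2, align 2) → ends 24
  ack at 24 (size 4, align 2) → ends 28
  version at 28 (size 40, align 2) → ends 68
  src at 68 (size 12, align 1) → ends 80
  seq at 80 (size 1, align 1) → ends 81
  tail pad 1 to reach multiple of 2
  total 82 bytes, alignment 2
96 − 82 = 14

14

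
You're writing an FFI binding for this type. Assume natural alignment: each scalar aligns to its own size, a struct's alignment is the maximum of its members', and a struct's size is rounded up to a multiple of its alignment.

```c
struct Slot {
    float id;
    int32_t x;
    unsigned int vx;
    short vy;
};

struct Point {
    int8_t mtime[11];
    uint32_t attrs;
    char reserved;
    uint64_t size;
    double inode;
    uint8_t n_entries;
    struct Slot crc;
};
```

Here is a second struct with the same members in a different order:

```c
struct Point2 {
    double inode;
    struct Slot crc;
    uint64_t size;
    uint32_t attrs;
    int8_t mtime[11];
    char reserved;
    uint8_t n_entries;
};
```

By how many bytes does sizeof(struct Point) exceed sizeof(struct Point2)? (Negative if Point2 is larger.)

8

Slot: id at 0 (size 4, align 4) → ends 4; x at 4 (size 4, align 4) → ends 8; vx at 8 (size 4, align 4) → ends 12; vy at 12 (size 2, align 2) → ends 14; tail pad 2 to reach multiple of 4; total 16 bytes, alignment 4
mtime at 0 (size 11, align 1) → ends 11
pad 1 to align 4 for attrs
attrs at 12 (size 4, align 4) → ends 16
reserved at 16 (size 1, align 1) → ends 17
pad 7 to align 8 for size
size at 24 (size 8, align 8) → ends 32
inode at 32 (size 8, align 8) → ends 40
n_entries at 40 (size 1, align 1) → ends 41
pad 3 to align 4 for crc
crc at 44 (size 16, align 4) → ends 60
tail pad 4 to reach multiple of 8
total 64 bytes, alignment 8
— Point2 —
inode at 0 (size 8, align 8) → ends 8
crc at 8 (size 16, align 4) → ends 24
size at 24 (size 8, align 8) → ends 32
attrs at 32 (size 4, align 4) → ends 36
mtime at 36 (size 11, align 1) → ends 47
reserved at 47 (size 1, align 1) → ends 48
n_entries at 48 (size 1, align 1) → ends 49
tail pad 7 to reach multiple of 8
total 56 bytes, alignment 8
64 − 56 = 8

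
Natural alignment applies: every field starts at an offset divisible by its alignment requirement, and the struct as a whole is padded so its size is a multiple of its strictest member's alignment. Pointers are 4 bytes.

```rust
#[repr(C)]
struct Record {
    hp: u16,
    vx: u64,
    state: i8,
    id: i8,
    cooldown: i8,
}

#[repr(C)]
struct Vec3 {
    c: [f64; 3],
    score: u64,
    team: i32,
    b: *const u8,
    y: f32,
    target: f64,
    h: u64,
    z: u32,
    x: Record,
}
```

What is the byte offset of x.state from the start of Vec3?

Record: 0..2  hp  (2B, 2-aligned); 2..8  -- padding (6B); 8..16  vx  (8B, 8-aligned); 16..17  state  (1B, 1-aligned); 17..18  id  (1B, 1-aligned); 18..19  cooldown  (1B, 1-aligned); 19..24  -- tail padding (5B); sizeof = 24, alignof = 8
0..24  c  (24B, 8-aligned)
24..32  score  (8B, 8-aligned)
32..36  team  (4B, 4-aligned)
36..40  b  (4B, 4-aligned)
40..44  y  (4B, 4-aligned)
44..48  -- padding (4B)
48..56  target  (8B, 8-aligned)
56..64  h  (8B, 8-aligned)
64..68  z  (4B, 4-aligned)
68..72  -- padding (4B)
72..96  x  (24B, 8-aligned)
within Record: state at 16
72 + 16 = 88

88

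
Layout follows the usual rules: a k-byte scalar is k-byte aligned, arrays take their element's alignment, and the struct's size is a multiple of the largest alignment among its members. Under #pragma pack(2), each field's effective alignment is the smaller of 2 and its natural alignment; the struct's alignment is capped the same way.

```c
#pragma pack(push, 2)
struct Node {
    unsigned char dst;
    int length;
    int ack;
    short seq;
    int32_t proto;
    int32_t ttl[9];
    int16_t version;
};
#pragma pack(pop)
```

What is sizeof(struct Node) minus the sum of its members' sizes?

1

dst at 0 (size 1, align 1) → ends 1
pad 1 to align 2 for length
length at 2 (size 4, align 2) → ends 6
ack at 6 (size 4, align 2) → ends 10
seq at 10 (size 2, align 2) → ends 12
proto at 12 (size 4, align 2) → ends 16
ttl at 16 (size 36, align 2) → ends 52
version at 52 (size 2, align 2) → ends 54
total 54 bytes, alignment 2
data bytes 53, size 54 → padding 1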